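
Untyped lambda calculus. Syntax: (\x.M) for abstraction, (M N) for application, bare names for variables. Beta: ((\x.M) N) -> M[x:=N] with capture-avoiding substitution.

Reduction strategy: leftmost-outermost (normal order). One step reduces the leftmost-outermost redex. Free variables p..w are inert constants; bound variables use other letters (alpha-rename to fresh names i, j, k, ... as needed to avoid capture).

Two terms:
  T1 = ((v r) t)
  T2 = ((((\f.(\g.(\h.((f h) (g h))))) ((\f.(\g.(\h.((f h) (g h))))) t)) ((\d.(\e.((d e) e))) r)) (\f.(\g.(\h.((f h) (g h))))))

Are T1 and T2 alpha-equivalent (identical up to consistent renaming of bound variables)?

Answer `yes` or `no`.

Answer: no

Derivation:
Term 1: ((v r) t)
Term 2: ((((\f.(\g.(\h.((f h) (g h))))) ((\f.(\g.(\h.((f h) (g h))))) t)) ((\d.(\e.((d e) e))) r)) (\f.(\g.(\h.((f h) (g h))))))
Alpha-equivalence: compare structure up to binder renaming.
Result: False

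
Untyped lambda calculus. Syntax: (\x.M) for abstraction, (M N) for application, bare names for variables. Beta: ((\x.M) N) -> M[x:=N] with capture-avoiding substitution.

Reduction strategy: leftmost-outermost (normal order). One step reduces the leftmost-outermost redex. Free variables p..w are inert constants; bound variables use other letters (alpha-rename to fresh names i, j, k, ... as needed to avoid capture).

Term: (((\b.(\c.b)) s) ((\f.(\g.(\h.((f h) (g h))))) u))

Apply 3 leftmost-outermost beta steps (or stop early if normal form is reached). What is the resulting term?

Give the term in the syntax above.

Answer: s

Derivation:
Step 0: (((\b.(\c.b)) s) ((\f.(\g.(\h.((f h) (g h))))) u))
Step 1: ((\c.s) ((\f.(\g.(\h.((f h) (g h))))) u))
Step 2: s
Step 3: (normal form reached)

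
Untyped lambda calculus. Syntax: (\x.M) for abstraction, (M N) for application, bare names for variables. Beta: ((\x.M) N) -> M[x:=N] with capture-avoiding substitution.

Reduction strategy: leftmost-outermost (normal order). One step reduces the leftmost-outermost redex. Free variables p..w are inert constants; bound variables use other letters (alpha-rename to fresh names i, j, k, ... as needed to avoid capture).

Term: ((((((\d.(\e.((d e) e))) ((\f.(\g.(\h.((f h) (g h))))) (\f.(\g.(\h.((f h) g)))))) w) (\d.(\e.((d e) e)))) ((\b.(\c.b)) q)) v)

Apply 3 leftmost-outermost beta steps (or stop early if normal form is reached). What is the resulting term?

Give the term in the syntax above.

Step 0: ((((((\d.(\e.((d e) e))) ((\f.(\g.(\h.((f h) (g h))))) (\f.(\g.(\h.((f h) g)))))) w) (\d.(\e.((d e) e)))) ((\b.(\c.b)) q)) v)
Step 1: (((((\e.((((\f.(\g.(\h.((f h) (g h))))) (\f.(\g.(\h.((f h) g))))) e) e)) w) (\d.(\e.((d e) e)))) ((\b.(\c.b)) q)) v)
Step 2: (((((((\f.(\g.(\h.((f h) (g h))))) (\f.(\g.(\h.((f h) g))))) w) w) (\d.(\e.((d e) e)))) ((\b.(\c.b)) q)) v)
Step 3: ((((((\g.(\h.(((\f.(\g.(\h.((f h) g)))) h) (g h)))) w) w) (\d.(\e.((d e) e)))) ((\b.(\c.b)) q)) v)

Answer: ((((((\g.(\h.(((\f.(\g.(\h.((f h) g)))) h) (g h)))) w) w) (\d.(\e.((d e) e)))) ((\b.(\c.b)) q)) v)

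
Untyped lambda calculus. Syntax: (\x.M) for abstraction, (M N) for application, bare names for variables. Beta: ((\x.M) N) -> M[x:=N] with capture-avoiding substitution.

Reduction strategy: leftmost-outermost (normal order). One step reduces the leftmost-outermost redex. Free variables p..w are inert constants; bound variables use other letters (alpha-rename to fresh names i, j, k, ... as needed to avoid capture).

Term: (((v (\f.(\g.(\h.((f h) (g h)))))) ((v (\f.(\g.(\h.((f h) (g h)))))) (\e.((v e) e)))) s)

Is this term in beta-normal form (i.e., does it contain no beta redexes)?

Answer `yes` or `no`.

Answer: yes

Derivation:
Term: (((v (\f.(\g.(\h.((f h) (g h)))))) ((v (\f.(\g.(\h.((f h) (g h)))))) (\e.((v e) e)))) s)
No beta redexes found.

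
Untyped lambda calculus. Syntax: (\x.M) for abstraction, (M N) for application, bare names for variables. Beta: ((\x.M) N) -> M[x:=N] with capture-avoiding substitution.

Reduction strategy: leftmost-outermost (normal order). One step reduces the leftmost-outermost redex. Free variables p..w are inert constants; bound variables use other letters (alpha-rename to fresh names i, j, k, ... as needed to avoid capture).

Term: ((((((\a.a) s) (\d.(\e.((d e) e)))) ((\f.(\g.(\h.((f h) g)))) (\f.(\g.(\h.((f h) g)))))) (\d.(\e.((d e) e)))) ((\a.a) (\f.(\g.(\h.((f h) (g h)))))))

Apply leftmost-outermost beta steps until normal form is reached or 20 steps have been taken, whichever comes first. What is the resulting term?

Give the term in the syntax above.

Step 0: ((((((\a.a) s) (\d.(\e.((d e) e)))) ((\f.(\g.(\h.((f h) g)))) (\f.(\g.(\h.((f h) g)))))) (\d.(\e.((d e) e)))) ((\a.a) (\f.(\g.(\h.((f h) (g h)))))))
Step 1: ((((s (\d.(\e.((d e) e)))) ((\f.(\g.(\h.((f h) g)))) (\f.(\g.(\h.((f h) g)))))) (\d.(\e.((d e) e)))) ((\a.a) (\f.(\g.(\h.((f h) (g h)))))))
Step 2: ((((s (\d.(\e.((d e) e)))) (\g.(\h.(((\f.(\g.(\h.((f h) g)))) h) g)))) (\d.(\e.((d e) e)))) ((\a.a) (\f.(\g.(\h.((f h) (g h)))))))
Step 3: ((((s (\d.(\e.((d e) e)))) (\g.(\h.((\g.(\i.((h i) g))) g)))) (\d.(\e.((d e) e)))) ((\a.a) (\f.(\g.(\h.((f h) (g h)))))))
Step 4: ((((s (\d.(\e.((d e) e)))) (\g.(\h.(\i.((h i) g))))) (\d.(\e.((d e) e)))) ((\a.a) (\f.(\g.(\h.((f h) (g h)))))))
Step 5: ((((s (\d.(\e.((d e) e)))) (\g.(\h.(\i.((h i) g))))) (\d.(\e.((d e) e)))) (\f.(\g.(\h.((f h) (g h))))))

Answer: ((((s (\d.(\e.((d e) e)))) (\g.(\h.(\i.((h i) g))))) (\d.(\e.((d e) e)))) (\f.(\g.(\h.((f h) (g h))))))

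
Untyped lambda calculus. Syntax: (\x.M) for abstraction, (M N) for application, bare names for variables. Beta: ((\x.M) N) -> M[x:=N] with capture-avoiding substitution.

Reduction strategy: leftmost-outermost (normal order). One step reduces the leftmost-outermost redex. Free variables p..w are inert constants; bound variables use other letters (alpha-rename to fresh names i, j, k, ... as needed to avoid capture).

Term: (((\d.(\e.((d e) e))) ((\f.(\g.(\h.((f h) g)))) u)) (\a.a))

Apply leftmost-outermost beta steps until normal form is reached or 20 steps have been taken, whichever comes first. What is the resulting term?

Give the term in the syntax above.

Answer: ((u (\a.a)) (\a.a))

Derivation:
Step 0: (((\d.(\e.((d e) e))) ((\f.(\g.(\h.((f h) g)))) u)) (\a.a))
Step 1: ((\e.((((\f.(\g.(\h.((f h) g)))) u) e) e)) (\a.a))
Step 2: ((((\f.(\g.(\h.((f h) g)))) u) (\a.a)) (\a.a))
Step 3: (((\g.(\h.((u h) g))) (\a.a)) (\a.a))
Step 4: ((\h.((u h) (\a.a))) (\a.a))
Step 5: ((u (\a.a)) (\a.a))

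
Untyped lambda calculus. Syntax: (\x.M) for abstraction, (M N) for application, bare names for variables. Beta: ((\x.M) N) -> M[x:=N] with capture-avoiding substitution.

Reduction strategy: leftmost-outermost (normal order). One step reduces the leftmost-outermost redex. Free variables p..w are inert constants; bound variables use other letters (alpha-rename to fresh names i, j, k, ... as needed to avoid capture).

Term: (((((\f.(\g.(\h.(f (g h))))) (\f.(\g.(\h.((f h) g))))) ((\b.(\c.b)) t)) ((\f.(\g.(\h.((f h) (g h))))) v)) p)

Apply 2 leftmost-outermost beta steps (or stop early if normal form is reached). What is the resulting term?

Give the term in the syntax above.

Step 0: (((((\f.(\g.(\h.(f (g h))))) (\f.(\g.(\h.((f h) g))))) ((\b.(\c.b)) t)) ((\f.(\g.(\h.((f h) (g h))))) v)) p)
Step 1: ((((\g.(\h.((\f.(\g.(\h.((f h) g)))) (g h)))) ((\b.(\c.b)) t)) ((\f.(\g.(\h.((f h) (g h))))) v)) p)
Step 2: (((\h.((\f.(\g.(\h.((f h) g)))) (((\b.(\c.b)) t) h))) ((\f.(\g.(\h.((f h) (g h))))) v)) p)

Answer: (((\h.((\f.(\g.(\h.((f h) g)))) (((\b.(\c.b)) t) h))) ((\f.(\g.(\h.((f h) (g h))))) v)) p)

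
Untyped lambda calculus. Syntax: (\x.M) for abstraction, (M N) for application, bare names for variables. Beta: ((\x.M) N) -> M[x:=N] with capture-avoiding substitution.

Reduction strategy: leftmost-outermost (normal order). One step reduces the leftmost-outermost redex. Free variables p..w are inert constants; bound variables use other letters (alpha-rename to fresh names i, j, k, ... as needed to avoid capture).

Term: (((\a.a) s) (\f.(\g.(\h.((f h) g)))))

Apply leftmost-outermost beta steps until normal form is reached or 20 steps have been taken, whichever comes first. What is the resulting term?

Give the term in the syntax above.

Answer: (s (\f.(\g.(\h.((f h) g)))))

Derivation:
Step 0: (((\a.a) s) (\f.(\g.(\h.((f h) g)))))
Step 1: (s (\f.(\g.(\h.((f h) g)))))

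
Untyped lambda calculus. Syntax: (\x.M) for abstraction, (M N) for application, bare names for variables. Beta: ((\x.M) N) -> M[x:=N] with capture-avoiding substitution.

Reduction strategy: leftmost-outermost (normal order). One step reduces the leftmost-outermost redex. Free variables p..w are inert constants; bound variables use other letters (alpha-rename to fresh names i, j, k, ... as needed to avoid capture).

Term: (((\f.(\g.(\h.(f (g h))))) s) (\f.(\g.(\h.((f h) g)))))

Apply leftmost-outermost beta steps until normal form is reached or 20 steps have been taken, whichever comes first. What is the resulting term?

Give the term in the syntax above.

Answer: (\h.(s (\g.(\i.((h i) g)))))

Derivation:
Step 0: (((\f.(\g.(\h.(f (g h))))) s) (\f.(\g.(\h.((f h) g)))))
Step 1: ((\g.(\h.(s (g h)))) (\f.(\g.(\h.((f h) g)))))
Step 2: (\h.(s ((\f.(\g.(\h.((f h) g)))) h)))
Step 3: (\h.(s (\g.(\i.((h i) g)))))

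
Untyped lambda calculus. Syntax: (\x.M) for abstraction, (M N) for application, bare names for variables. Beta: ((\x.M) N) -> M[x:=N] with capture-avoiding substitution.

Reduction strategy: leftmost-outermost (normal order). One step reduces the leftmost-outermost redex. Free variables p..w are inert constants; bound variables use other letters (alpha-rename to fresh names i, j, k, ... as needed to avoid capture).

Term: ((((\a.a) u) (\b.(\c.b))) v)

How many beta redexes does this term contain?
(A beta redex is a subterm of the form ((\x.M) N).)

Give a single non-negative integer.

Answer: 1

Derivation:
Term: ((((\a.a) u) (\b.(\c.b))) v)
  Redex: ((\a.a) u)
Total redexes: 1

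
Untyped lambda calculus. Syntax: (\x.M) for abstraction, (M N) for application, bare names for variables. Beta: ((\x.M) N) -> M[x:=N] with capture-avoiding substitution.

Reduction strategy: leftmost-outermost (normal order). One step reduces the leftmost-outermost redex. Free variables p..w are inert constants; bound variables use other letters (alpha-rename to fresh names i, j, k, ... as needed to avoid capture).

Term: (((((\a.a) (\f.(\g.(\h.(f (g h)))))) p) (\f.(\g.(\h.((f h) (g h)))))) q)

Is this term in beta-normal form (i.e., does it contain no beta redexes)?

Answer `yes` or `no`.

Answer: no

Derivation:
Term: (((((\a.a) (\f.(\g.(\h.(f (g h)))))) p) (\f.(\g.(\h.((f h) (g h)))))) q)
Found 1 beta redex(es).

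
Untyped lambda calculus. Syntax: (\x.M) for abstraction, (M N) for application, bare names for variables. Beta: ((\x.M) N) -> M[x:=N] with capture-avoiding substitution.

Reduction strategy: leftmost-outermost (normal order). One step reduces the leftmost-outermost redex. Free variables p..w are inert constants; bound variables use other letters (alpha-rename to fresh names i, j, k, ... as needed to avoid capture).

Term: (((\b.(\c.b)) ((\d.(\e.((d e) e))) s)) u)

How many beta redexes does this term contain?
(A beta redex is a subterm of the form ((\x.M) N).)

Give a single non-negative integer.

Answer: 2

Derivation:
Term: (((\b.(\c.b)) ((\d.(\e.((d e) e))) s)) u)
  Redex: ((\b.(\c.b)) ((\d.(\e.((d e) e))) s))
  Redex: ((\d.(\e.((d e) e))) s)
Total redexes: 2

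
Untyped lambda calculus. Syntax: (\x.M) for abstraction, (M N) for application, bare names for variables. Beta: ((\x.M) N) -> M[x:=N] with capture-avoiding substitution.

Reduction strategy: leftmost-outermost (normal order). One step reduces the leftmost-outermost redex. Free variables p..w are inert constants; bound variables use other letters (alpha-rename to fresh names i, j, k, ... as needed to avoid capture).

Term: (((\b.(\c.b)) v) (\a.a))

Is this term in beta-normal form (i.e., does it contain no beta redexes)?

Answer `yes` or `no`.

Term: (((\b.(\c.b)) v) (\a.a))
Found 1 beta redex(es).

Answer: no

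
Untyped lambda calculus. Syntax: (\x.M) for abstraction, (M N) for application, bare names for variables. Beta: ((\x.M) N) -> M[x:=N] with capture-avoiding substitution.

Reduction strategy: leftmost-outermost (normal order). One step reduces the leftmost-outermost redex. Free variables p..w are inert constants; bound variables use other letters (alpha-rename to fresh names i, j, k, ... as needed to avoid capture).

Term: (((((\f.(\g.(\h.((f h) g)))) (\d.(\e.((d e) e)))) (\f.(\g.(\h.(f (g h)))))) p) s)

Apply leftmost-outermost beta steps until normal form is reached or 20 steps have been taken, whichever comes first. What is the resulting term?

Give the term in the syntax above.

Step 0: (((((\f.(\g.(\h.((f h) g)))) (\d.(\e.((d e) e)))) (\f.(\g.(\h.(f (g h)))))) p) s)
Step 1: ((((\g.(\h.(((\d.(\e.((d e) e))) h) g))) (\f.(\g.(\h.(f (g h)))))) p) s)
Step 2: (((\h.(((\d.(\e.((d e) e))) h) (\f.(\g.(\h.(f (g h))))))) p) s)
Step 3: ((((\d.(\e.((d e) e))) p) (\f.(\g.(\h.(f (g h)))))) s)
Step 4: (((\e.((p e) e)) (\f.(\g.(\h.(f (g h)))))) s)
Step 5: (((p (\f.(\g.(\h.(f (g h)))))) (\f.(\g.(\h.(f (g h)))))) s)

Answer: (((p (\f.(\g.(\h.(f (g h)))))) (\f.(\g.(\h.(f (g h)))))) s)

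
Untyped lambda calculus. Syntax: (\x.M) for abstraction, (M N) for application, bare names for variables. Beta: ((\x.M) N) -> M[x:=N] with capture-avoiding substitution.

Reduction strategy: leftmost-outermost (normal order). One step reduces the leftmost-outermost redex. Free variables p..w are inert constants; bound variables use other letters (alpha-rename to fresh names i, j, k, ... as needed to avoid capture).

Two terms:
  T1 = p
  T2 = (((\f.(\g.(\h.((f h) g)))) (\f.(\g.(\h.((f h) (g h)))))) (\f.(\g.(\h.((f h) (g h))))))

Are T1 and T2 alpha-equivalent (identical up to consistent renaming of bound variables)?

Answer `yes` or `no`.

Answer: no

Derivation:
Term 1: p
Term 2: (((\f.(\g.(\h.((f h) g)))) (\f.(\g.(\h.((f h) (g h)))))) (\f.(\g.(\h.((f h) (g h))))))
Alpha-equivalence: compare structure up to binder renaming.
Result: False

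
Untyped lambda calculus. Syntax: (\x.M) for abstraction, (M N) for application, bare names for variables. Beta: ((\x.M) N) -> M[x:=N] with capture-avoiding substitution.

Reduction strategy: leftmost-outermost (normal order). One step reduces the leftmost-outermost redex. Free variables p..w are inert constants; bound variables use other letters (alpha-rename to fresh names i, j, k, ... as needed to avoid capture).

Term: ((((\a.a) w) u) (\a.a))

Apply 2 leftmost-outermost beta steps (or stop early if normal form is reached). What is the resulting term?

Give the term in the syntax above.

Step 0: ((((\a.a) w) u) (\a.a))
Step 1: ((w u) (\a.a))
Step 2: (normal form reached)

Answer: ((w u) (\a.a))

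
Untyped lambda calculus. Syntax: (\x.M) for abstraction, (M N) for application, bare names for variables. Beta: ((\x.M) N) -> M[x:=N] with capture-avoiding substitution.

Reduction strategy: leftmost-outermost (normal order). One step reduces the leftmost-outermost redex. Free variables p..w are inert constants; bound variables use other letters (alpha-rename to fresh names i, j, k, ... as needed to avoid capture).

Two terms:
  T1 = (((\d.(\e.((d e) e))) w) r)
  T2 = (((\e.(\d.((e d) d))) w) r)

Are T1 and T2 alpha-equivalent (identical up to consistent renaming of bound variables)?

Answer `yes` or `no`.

Answer: yes

Derivation:
Term 1: (((\d.(\e.((d e) e))) w) r)
Term 2: (((\e.(\d.((e d) d))) w) r)
Alpha-equivalence: compare structure up to binder renaming.
Result: True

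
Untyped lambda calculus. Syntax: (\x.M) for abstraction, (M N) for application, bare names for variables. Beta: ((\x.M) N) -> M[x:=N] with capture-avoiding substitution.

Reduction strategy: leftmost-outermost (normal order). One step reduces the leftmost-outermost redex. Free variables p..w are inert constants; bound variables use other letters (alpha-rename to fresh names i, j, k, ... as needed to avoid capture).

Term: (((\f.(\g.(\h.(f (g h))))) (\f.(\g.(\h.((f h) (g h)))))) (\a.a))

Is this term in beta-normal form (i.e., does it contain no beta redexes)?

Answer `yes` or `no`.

Term: (((\f.(\g.(\h.(f (g h))))) (\f.(\g.(\h.((f h) (g h)))))) (\a.a))
Found 1 beta redex(es).

Answer: no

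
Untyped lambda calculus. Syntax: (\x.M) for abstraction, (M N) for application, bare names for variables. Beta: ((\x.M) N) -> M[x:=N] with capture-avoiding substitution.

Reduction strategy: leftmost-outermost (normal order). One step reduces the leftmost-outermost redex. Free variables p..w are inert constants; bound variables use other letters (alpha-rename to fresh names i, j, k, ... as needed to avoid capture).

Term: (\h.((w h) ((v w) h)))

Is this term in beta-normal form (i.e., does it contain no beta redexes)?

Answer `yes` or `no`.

Term: (\h.((w h) ((v w) h)))
No beta redexes found.

Answer: yes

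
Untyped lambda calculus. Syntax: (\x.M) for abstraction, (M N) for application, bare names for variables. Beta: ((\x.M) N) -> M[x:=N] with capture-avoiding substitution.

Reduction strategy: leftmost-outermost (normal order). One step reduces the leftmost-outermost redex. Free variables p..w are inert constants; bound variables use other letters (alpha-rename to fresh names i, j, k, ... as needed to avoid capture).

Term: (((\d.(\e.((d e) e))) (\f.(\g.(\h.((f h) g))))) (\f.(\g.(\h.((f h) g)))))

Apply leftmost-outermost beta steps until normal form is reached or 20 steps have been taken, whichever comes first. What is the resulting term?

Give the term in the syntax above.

Step 0: (((\d.(\e.((d e) e))) (\f.(\g.(\h.((f h) g))))) (\f.(\g.(\h.((f h) g)))))
Step 1: ((\e.(((\f.(\g.(\h.((f h) g)))) e) e)) (\f.(\g.(\h.((f h) g)))))
Step 2: (((\f.(\g.(\h.((f h) g)))) (\f.(\g.(\h.((f h) g))))) (\f.(\g.(\h.((f h) g)))))
Step 3: ((\g.(\h.(((\f.(\g.(\h.((f h) g)))) h) g))) (\f.(\g.(\h.((f h) g)))))
Step 4: (\h.(((\f.(\g.(\h.((f h) g)))) h) (\f.(\g.(\h.((f h) g))))))
Step 5: (\h.((\g.(\i.((h i) g))) (\f.(\g.(\h.((f h) g))))))
Step 6: (\h.(\i.((h i) (\f.(\g.(\h.((f h) g)))))))

Answer: (\h.(\i.((h i) (\f.(\g.(\h.((f h) g)))))))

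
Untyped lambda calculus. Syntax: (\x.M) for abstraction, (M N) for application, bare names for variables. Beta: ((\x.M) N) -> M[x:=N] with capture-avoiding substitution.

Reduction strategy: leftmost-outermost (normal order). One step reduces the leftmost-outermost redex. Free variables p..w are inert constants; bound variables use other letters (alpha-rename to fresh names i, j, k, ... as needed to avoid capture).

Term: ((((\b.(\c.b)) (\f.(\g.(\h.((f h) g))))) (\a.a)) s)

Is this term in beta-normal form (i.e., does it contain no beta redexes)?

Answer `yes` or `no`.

Answer: no

Derivation:
Term: ((((\b.(\c.b)) (\f.(\g.(\h.((f h) g))))) (\a.a)) s)
Found 1 beta redex(es).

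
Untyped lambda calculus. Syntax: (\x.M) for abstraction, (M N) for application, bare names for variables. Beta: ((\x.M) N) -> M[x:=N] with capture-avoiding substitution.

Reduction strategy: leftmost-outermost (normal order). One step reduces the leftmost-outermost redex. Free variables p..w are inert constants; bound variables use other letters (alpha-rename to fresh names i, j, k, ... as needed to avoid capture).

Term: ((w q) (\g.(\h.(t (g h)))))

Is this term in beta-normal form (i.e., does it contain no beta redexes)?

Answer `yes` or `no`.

Answer: yes

Derivation:
Term: ((w q) (\g.(\h.(t (g h)))))
No beta redexes found.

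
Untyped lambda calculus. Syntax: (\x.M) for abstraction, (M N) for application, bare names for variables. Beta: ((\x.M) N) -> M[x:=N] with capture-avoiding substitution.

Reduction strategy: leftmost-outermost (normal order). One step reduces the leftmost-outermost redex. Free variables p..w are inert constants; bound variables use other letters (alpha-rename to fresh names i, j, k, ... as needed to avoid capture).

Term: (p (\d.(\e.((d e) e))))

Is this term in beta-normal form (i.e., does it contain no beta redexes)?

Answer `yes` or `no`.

Term: (p (\d.(\e.((d e) e))))
No beta redexes found.

Answer: yes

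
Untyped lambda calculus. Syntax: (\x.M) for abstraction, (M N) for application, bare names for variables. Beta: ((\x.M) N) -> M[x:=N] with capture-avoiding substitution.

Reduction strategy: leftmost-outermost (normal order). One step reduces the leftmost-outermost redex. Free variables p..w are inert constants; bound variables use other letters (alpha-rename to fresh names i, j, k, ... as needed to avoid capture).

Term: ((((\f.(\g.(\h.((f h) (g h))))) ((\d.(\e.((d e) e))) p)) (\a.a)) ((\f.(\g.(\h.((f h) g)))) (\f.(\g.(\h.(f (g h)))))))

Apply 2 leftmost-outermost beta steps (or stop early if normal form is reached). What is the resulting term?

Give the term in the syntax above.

Answer: ((\h.((((\d.(\e.((d e) e))) p) h) ((\a.a) h))) ((\f.(\g.(\h.((f h) g)))) (\f.(\g.(\h.(f (g h)))))))

Derivation:
Step 0: ((((\f.(\g.(\h.((f h) (g h))))) ((\d.(\e.((d e) e))) p)) (\a.a)) ((\f.(\g.(\h.((f h) g)))) (\f.(\g.(\h.(f (g h)))))))
Step 1: (((\g.(\h.((((\d.(\e.((d e) e))) p) h) (g h)))) (\a.a)) ((\f.(\g.(\h.((f h) g)))) (\f.(\g.(\h.(f (g h)))))))
Step 2: ((\h.((((\d.(\e.((d e) e))) p) h) ((\a.a) h))) ((\f.(\g.(\h.((f h) g)))) (\f.(\g.(\h.(f (g h)))))))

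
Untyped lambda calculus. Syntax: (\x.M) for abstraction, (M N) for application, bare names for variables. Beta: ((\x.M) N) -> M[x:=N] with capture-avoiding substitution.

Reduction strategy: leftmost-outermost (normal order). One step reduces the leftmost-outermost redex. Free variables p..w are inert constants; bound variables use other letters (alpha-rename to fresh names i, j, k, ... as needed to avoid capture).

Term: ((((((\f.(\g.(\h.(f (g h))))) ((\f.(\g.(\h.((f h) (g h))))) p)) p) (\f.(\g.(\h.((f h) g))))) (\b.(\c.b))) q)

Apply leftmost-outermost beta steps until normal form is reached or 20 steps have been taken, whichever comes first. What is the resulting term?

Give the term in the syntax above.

Step 0: ((((((\f.(\g.(\h.(f (g h))))) ((\f.(\g.(\h.((f h) (g h))))) p)) p) (\f.(\g.(\h.((f h) g))))) (\b.(\c.b))) q)
Step 1: (((((\g.(\h.(((\f.(\g.(\h.((f h) (g h))))) p) (g h)))) p) (\f.(\g.(\h.((f h) g))))) (\b.(\c.b))) q)
Step 2: ((((\h.(((\f.(\g.(\h.((f h) (g h))))) p) (p h))) (\f.(\g.(\h.((f h) g))))) (\b.(\c.b))) q)
Step 3: (((((\f.(\g.(\h.((f h) (g h))))) p) (p (\f.(\g.(\h.((f h) g)))))) (\b.(\c.b))) q)
Step 4: ((((\g.(\h.((p h) (g h)))) (p (\f.(\g.(\h.((f h) g)))))) (\b.(\c.b))) q)
Step 5: (((\h.((p h) ((p (\f.(\g.(\h.((f h) g))))) h))) (\b.(\c.b))) q)
Step 6: (((p (\b.(\c.b))) ((p (\f.(\g.(\h.((f h) g))))) (\b.(\c.b)))) q)

Answer: (((p (\b.(\c.b))) ((p (\f.(\g.(\h.((f h) g))))) (\b.(\c.b)))) q)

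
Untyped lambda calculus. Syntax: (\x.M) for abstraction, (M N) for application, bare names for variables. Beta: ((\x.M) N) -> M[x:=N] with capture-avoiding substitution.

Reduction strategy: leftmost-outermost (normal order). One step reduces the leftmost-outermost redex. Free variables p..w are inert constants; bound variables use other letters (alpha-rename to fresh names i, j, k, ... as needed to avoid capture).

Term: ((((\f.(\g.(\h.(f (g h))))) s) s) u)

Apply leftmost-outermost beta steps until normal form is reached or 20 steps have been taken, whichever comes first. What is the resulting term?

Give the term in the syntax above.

Step 0: ((((\f.(\g.(\h.(f (g h))))) s) s) u)
Step 1: (((\g.(\h.(s (g h)))) s) u)
Step 2: ((\h.(s (s h))) u)
Step 3: (s (s u))

Answer: (s (s u))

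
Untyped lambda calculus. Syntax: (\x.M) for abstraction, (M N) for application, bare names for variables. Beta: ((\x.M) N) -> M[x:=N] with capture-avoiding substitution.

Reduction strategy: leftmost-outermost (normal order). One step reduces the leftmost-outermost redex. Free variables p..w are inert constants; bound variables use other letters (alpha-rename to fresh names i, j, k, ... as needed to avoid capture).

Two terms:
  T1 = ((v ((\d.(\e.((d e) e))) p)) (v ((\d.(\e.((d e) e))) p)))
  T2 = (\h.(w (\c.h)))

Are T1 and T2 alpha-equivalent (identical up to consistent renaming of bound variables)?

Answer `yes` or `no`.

Term 1: ((v ((\d.(\e.((d e) e))) p)) (v ((\d.(\e.((d e) e))) p)))
Term 2: (\h.(w (\c.h)))
Alpha-equivalence: compare structure up to binder renaming.
Result: False

Answer: no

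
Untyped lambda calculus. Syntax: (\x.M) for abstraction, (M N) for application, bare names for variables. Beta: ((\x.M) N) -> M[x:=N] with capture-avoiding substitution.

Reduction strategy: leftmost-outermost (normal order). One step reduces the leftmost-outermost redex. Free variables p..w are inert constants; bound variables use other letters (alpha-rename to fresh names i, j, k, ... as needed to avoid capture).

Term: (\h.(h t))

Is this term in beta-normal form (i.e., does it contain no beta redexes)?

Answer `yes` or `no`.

Term: (\h.(h t))
No beta redexes found.

Answer: yes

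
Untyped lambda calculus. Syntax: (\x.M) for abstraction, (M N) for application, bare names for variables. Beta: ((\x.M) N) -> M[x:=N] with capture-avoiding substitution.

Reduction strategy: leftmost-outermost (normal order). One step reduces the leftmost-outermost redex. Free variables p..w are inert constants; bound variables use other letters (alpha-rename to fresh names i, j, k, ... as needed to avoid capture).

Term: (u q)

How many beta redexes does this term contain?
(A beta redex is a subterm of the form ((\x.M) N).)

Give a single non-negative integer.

Term: (u q)
  (no redexes)
Total redexes: 0

Answer: 0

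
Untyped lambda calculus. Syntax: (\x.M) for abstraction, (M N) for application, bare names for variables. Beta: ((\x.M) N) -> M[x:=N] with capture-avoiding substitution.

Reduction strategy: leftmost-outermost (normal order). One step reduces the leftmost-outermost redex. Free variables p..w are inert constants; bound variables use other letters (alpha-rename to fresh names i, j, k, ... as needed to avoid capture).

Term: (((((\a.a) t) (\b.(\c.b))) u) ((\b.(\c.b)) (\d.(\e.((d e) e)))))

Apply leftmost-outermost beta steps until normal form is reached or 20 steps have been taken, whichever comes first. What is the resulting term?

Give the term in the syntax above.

Answer: (((t (\b.(\c.b))) u) (\c.(\d.(\e.((d e) e)))))

Derivation:
Step 0: (((((\a.a) t) (\b.(\c.b))) u) ((\b.(\c.b)) (\d.(\e.((d e) e)))))
Step 1: (((t (\b.(\c.b))) u) ((\b.(\c.b)) (\d.(\e.((d e) e)))))
Step 2: (((t (\b.(\c.b))) u) (\c.(\d.(\e.((d e) e)))))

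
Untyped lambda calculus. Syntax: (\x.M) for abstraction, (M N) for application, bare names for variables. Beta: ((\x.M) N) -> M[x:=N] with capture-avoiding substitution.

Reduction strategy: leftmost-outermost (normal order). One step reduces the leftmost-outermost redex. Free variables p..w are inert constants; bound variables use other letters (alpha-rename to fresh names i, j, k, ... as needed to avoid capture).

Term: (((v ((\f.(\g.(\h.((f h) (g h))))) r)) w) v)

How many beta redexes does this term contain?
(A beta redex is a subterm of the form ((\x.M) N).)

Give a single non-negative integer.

Term: (((v ((\f.(\g.(\h.((f h) (g h))))) r)) w) v)
  Redex: ((\f.(\g.(\h.((f h) (g h))))) r)
Total redexes: 1

Answer: 1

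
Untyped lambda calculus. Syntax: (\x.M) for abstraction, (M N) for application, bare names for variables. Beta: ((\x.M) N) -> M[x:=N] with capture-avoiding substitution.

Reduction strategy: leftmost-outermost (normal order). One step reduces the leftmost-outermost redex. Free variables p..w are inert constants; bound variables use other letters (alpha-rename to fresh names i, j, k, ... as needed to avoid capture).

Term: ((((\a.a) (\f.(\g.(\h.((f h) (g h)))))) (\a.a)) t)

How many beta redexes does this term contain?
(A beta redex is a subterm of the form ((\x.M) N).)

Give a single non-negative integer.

Term: ((((\a.a) (\f.(\g.(\h.((f h) (g h)))))) (\a.a)) t)
  Redex: ((\a.a) (\f.(\g.(\h.((f h) (g h))))))
Total redexes: 1

Answer: 1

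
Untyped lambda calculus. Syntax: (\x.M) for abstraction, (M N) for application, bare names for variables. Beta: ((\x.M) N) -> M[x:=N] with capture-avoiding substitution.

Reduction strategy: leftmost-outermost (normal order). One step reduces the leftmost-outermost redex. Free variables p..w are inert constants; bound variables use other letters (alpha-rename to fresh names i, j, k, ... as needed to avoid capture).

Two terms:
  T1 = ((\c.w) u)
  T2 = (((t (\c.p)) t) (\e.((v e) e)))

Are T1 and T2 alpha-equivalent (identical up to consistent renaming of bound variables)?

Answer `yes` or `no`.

Answer: no

Derivation:
Term 1: ((\c.w) u)
Term 2: (((t (\c.p)) t) (\e.((v e) e)))
Alpha-equivalence: compare structure up to binder renaming.
Result: False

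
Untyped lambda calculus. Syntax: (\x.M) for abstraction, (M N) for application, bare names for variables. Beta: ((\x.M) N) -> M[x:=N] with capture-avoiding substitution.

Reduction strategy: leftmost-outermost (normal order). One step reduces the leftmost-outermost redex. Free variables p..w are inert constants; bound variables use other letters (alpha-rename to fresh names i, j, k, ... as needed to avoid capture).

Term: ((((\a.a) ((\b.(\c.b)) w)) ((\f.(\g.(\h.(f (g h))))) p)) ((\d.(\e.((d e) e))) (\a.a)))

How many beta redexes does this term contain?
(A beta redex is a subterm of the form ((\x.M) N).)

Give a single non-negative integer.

Term: ((((\a.a) ((\b.(\c.b)) w)) ((\f.(\g.(\h.(f (g h))))) p)) ((\d.(\e.((d e) e))) (\a.a)))
  Redex: ((\a.a) ((\b.(\c.b)) w))
  Redex: ((\b.(\c.b)) w)
  Redex: ((\f.(\g.(\h.(f (g h))))) p)
  Redex: ((\d.(\e.((d e) e))) (\a.a))
Total redexes: 4

Answer: 4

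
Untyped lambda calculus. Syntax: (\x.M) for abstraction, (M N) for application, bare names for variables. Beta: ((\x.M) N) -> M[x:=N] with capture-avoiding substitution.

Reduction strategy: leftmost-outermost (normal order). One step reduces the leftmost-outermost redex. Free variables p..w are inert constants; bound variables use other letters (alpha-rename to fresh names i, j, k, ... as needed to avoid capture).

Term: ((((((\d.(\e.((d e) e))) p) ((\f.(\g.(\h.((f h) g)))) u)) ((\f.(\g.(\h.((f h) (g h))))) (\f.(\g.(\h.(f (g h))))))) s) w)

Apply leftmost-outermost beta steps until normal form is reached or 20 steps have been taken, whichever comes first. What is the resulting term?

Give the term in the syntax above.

Step 0: ((((((\d.(\e.((d e) e))) p) ((\f.(\g.(\h.((f h) g)))) u)) ((\f.(\g.(\h.((f h) (g h))))) (\f.(\g.(\h.(f (g h))))))) s) w)
Step 1: (((((\e.((p e) e)) ((\f.(\g.(\h.((f h) g)))) u)) ((\f.(\g.(\h.((f h) (g h))))) (\f.(\g.(\h.(f (g h))))))) s) w)
Step 2: (((((p ((\f.(\g.(\h.((f h) g)))) u)) ((\f.(\g.(\h.((f h) g)))) u)) ((\f.(\g.(\h.((f h) (g h))))) (\f.(\g.(\h.(f (g h))))))) s) w)
Step 3: (((((p (\g.(\h.((u h) g)))) ((\f.(\g.(\h.((f h) g)))) u)) ((\f.(\g.(\h.((f h) (g h))))) (\f.(\g.(\h.(f (g h))))))) s) w)
Step 4: (((((p (\g.(\h.((u h) g)))) (\g.(\h.((u h) g)))) ((\f.(\g.(\h.((f h) (g h))))) (\f.(\g.(\h.(f (g h))))))) s) w)
Step 5: (((((p (\g.(\h.((u h) g)))) (\g.(\h.((u h) g)))) (\g.(\h.(((\f.(\g.(\h.(f (g h))))) h) (g h))))) s) w)
Step 6: (((((p (\g.(\h.((u h) g)))) (\g.(\h.((u h) g)))) (\g.(\h.((\g.(\i.(h (g i)))) (g h))))) s) w)
Step 7: (((((p (\g.(\h.((u h) g)))) (\g.(\h.((u h) g)))) (\g.(\h.(\i.(h ((g h) i)))))) s) w)

Answer: (((((p (\g.(\h.((u h) g)))) (\g.(\h.((u h) g)))) (\g.(\h.(\i.(h ((g h) i)))))) s) w)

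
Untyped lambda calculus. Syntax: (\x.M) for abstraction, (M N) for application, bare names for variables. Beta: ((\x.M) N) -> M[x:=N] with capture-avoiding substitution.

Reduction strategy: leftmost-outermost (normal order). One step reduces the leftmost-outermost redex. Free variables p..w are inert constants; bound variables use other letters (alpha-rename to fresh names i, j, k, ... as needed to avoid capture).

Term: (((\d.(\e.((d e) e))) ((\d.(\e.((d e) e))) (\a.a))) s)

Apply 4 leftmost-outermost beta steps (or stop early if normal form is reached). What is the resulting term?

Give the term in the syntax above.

Step 0: (((\d.(\e.((d e) e))) ((\d.(\e.((d e) e))) (\a.a))) s)
Step 1: ((\e.((((\d.(\e.((d e) e))) (\a.a)) e) e)) s)
Step 2: ((((\d.(\e.((d e) e))) (\a.a)) s) s)
Step 3: (((\e.(((\a.a) e) e)) s) s)
Step 4: ((((\a.a) s) s) s)

Answer: ((((\a.a) s) s) s)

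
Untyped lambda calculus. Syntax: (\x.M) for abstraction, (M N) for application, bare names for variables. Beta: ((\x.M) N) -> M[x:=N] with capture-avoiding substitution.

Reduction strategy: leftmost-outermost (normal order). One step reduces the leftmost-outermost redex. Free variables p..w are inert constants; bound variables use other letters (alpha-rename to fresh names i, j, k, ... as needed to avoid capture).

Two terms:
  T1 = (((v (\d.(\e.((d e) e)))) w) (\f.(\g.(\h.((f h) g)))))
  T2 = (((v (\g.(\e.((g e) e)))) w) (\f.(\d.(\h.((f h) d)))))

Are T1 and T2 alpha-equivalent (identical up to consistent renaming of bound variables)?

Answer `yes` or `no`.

Answer: yes

Derivation:
Term 1: (((v (\d.(\e.((d e) e)))) w) (\f.(\g.(\h.((f h) g)))))
Term 2: (((v (\g.(\e.((g e) e)))) w) (\f.(\d.(\h.((f h) d)))))
Alpha-equivalence: compare structure up to binder renaming.
Result: True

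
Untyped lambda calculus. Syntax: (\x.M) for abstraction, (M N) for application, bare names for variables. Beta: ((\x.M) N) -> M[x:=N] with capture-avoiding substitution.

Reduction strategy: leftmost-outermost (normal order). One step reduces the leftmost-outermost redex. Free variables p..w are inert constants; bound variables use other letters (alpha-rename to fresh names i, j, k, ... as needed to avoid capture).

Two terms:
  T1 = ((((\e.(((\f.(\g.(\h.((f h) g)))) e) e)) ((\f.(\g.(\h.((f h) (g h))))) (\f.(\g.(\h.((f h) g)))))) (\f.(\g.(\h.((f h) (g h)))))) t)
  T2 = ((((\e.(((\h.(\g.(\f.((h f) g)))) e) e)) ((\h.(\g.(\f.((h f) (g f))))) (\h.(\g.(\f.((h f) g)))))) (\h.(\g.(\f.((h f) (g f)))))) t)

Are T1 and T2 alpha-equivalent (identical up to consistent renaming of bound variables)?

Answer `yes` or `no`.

Term 1: ((((\e.(((\f.(\g.(\h.((f h) g)))) e) e)) ((\f.(\g.(\h.((f h) (g h))))) (\f.(\g.(\h.((f h) g)))))) (\f.(\g.(\h.((f h) (g h)))))) t)
Term 2: ((((\e.(((\h.(\g.(\f.((h f) g)))) e) e)) ((\h.(\g.(\f.((h f) (g f))))) (\h.(\g.(\f.((h f) g)))))) (\h.(\g.(\f.((h f) (g f)))))) t)
Alpha-equivalence: compare structure up to binder renaming.
Result: True

Answer: yes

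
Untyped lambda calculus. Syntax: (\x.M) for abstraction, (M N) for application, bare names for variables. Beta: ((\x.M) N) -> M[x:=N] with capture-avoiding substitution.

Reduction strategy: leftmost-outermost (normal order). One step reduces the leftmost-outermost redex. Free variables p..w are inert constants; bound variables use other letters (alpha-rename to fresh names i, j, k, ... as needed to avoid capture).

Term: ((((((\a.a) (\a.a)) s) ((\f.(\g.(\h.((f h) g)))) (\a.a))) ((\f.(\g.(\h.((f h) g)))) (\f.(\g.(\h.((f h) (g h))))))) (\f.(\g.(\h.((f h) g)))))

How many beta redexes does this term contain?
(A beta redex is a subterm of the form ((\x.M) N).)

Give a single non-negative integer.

Term: ((((((\a.a) (\a.a)) s) ((\f.(\g.(\h.((f h) g)))) (\a.a))) ((\f.(\g.(\h.((f h) g)))) (\f.(\g.(\h.((f h) (g h))))))) (\f.(\g.(\h.((f h) g)))))
  Redex: ((\a.a) (\a.a))
  Redex: ((\f.(\g.(\h.((f h) g)))) (\a.a))
  Redex: ((\f.(\g.(\h.((f h) g)))) (\f.(\g.(\h.((f h) (g h))))))
Total redexes: 3

Answer: 3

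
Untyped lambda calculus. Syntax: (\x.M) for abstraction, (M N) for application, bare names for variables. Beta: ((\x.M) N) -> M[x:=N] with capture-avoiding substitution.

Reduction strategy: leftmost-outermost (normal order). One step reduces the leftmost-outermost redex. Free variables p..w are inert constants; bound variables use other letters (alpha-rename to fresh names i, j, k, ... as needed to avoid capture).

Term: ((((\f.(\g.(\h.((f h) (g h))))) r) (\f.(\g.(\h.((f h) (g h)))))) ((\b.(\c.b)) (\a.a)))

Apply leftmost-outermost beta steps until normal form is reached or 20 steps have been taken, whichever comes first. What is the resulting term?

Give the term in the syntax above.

Step 0: ((((\f.(\g.(\h.((f h) (g h))))) r) (\f.(\g.(\h.((f h) (g h)))))) ((\b.(\c.b)) (\a.a)))
Step 1: (((\g.(\h.((r h) (g h)))) (\f.(\g.(\h.((f h) (g h)))))) ((\b.(\c.b)) (\a.a)))
Step 2: ((\h.((r h) ((\f.(\g.(\h.((f h) (g h))))) h))) ((\b.(\c.b)) (\a.a)))
Step 3: ((r ((\b.(\c.b)) (\a.a))) ((\f.(\g.(\h.((f h) (g h))))) ((\b.(\c.b)) (\a.a))))
Step 4: ((r (\c.(\a.a))) ((\f.(\g.(\h.((f h) (g h))))) ((\b.(\c.b)) (\a.a))))
Step 5: ((r (\c.(\a.a))) (\g.(\h.((((\b.(\c.b)) (\a.a)) h) (g h)))))
Step 6: ((r (\c.(\a.a))) (\g.(\h.(((\c.(\a.a)) h) (g h)))))
Step 7: ((r (\c.(\a.a))) (\g.(\h.((\a.a) (g h)))))
Step 8: ((r (\c.(\a.a))) (\g.(\h.(g h))))

Answer: ((r (\c.(\a.a))) (\g.(\h.(g h))))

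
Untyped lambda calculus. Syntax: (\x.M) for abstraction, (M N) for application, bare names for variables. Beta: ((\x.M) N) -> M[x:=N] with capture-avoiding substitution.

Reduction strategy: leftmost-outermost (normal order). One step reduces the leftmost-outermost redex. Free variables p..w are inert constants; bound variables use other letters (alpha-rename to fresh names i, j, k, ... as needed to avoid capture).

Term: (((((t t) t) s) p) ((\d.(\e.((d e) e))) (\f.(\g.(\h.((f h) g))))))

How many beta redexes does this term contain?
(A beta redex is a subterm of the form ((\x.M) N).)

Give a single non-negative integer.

Answer: 1

Derivation:
Term: (((((t t) t) s) p) ((\d.(\e.((d e) e))) (\f.(\g.(\h.((f h) g))))))
  Redex: ((\d.(\e.((d e) e))) (\f.(\g.(\h.((f h) g)))))
Total redexes: 1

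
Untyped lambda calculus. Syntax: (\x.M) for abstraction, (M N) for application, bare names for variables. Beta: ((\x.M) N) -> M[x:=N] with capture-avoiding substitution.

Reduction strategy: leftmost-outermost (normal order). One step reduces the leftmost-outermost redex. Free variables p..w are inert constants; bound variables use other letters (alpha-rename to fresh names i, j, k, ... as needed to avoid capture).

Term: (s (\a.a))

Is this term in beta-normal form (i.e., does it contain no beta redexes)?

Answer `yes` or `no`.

Answer: yes

Derivation:
Term: (s (\a.a))
No beta redexes found.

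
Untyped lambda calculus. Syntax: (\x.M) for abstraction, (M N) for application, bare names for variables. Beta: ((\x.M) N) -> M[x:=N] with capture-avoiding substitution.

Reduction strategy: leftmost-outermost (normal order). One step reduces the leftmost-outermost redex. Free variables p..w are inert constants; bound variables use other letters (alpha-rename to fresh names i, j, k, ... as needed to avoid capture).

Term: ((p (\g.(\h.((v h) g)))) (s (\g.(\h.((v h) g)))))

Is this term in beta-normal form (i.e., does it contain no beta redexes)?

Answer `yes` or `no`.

Answer: yes

Derivation:
Term: ((p (\g.(\h.((v h) g)))) (s (\g.(\h.((v h) g)))))
No beta redexes found.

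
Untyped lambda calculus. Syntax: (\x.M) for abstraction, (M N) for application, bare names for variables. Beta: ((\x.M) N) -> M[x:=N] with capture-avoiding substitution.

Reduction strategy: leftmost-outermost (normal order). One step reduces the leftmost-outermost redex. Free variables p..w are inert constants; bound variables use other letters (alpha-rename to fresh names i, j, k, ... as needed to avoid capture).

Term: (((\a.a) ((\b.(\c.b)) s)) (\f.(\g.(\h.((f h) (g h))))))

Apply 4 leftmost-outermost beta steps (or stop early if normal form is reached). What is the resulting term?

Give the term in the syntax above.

Answer: s

Derivation:
Step 0: (((\a.a) ((\b.(\c.b)) s)) (\f.(\g.(\h.((f h) (g h))))))
Step 1: (((\b.(\c.b)) s) (\f.(\g.(\h.((f h) (g h))))))
Step 2: ((\c.s) (\f.(\g.(\h.((f h) (g h))))))
Step 3: s
Step 4: (normal form reached)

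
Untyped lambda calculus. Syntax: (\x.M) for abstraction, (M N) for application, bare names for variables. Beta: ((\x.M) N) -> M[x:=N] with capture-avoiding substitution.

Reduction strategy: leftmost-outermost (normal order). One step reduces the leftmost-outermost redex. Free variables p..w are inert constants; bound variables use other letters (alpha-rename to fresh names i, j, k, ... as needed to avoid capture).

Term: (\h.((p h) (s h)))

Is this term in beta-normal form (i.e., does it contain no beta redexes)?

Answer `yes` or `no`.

Answer: yes

Derivation:
Term: (\h.((p h) (s h)))
No beta redexes found.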